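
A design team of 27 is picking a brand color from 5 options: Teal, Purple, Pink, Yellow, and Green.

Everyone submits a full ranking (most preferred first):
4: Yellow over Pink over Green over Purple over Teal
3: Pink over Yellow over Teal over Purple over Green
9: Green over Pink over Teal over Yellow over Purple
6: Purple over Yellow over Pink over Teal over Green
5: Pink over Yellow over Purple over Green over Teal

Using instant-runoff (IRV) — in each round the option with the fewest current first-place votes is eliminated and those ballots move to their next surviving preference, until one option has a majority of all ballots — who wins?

Round 1: Teal 0, Purple 6, Pink 8, Yellow 4, Green 9. Teal eliminated.
Round 2: Purple 6, Pink 8, Yellow 4, Green 9. Yellow eliminated.
Round 3: Purple 6, Pink 12, Green 9. Purple eliminated.
Round 4: Pink 18, Green 9. Pink has a majority (≥14).

Pink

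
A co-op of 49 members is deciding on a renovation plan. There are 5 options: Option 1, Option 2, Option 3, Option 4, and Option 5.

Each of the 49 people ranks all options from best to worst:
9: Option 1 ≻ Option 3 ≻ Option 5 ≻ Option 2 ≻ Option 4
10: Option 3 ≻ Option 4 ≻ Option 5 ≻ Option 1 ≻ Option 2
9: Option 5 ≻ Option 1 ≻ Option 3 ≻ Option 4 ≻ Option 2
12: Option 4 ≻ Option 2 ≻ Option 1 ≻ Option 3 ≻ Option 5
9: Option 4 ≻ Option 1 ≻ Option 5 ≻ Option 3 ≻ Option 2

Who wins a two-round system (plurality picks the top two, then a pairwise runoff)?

Option 3

Round 1 first-place votes: Option 1 9, Option 2 0, Option 3 10, Option 4 21, Option 5 9. Option 4 and Option 3 advance.
Runoff: Option 4 is ranked above Option 3 on 21 ballots, Option 3 above Option 4 on 28.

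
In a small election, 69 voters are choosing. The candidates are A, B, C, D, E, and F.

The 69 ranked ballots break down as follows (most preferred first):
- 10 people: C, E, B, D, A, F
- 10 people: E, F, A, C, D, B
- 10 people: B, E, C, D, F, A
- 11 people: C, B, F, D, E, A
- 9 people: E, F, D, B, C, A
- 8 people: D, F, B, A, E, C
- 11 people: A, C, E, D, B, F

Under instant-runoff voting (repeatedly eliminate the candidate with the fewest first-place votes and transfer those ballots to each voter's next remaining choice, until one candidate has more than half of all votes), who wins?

Round 1: A 11, B 10, C 21, D 8, E 19, F 0. F eliminated.
Round 2: A 11, B 10, C 21, D 8, E 19. D eliminated.
Round 3: A 11, B 18, C 21, E 19. A eliminated.
Round 4: B 18, C 32, E 19. B eliminated.
Round 5: C 32, E 37. E has a majority (≥35).

E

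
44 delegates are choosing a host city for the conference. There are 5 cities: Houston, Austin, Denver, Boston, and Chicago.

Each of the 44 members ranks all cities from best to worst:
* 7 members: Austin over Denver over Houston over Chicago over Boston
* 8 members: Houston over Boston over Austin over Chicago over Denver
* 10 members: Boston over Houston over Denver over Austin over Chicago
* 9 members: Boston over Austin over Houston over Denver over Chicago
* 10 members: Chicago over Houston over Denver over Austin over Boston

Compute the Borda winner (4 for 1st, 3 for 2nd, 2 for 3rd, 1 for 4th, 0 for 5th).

Houston

Houston: 7×2 + 8×4 + 10×3 + 9×2 + 10×3 = 124
Austin: 7×4 + 8×2 + 10×1 + 9×3 + 10×1 = 91
Denver: 7×3 + 8×0 + 10×2 + 9×1 + 10×2 = 70
Boston: 7×0 + 8×3 + 10×4 + 9×4 + 10×0 = 100
Chicago: 7×1 + 8×1 + 10×0 + 9×0 + 10×4 = 55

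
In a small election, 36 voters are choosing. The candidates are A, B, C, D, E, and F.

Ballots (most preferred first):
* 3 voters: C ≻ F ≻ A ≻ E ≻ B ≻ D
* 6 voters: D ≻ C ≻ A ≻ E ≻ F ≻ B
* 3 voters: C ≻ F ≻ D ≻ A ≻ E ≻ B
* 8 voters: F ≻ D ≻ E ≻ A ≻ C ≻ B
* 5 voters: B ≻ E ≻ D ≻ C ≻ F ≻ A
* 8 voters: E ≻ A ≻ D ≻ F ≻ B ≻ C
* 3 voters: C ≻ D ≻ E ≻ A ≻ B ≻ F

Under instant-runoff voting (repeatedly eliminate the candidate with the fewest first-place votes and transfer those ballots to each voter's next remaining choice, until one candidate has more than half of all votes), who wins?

E

Round 1: A 0, B 5, C 9, D 6, E 8, F 8. A eliminated.
Round 2: B 5, C 9, D 6, E 8, F 8. B eliminated.
Round 3: C 9, D 6, E 13, F 8. D eliminated.
Round 4: C 15, E 13, F 8. F eliminated.
Round 5: C 15, E 21. E has a majority (≥19).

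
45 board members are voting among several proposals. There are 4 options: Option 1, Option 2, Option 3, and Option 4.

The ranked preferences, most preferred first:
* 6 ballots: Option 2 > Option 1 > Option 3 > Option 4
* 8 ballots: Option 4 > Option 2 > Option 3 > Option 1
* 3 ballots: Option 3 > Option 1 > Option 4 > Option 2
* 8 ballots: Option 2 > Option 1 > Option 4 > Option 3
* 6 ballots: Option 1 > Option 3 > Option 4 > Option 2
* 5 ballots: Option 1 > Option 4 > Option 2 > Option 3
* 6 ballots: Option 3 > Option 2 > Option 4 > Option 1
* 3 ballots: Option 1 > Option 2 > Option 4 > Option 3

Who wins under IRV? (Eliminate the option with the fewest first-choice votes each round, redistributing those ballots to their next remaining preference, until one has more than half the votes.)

Round 1: Option 1 14, Option 2 14, Option 3 9, Option 4 8. Option 4 eliminated.
Round 2: Option 1 14, Option 2 22, Option 3 9. Option 3 eliminated.
Round 3: Option 1 17, Option 2 28. Option 2 has a majority (≥23).

Option 2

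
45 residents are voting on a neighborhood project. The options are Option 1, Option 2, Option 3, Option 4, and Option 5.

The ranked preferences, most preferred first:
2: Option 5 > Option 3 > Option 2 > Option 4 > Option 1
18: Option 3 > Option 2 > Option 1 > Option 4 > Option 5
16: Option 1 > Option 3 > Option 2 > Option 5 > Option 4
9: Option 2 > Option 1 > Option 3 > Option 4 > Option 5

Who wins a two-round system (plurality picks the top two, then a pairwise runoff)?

Option 1

Round 1 first-place votes: Option 1 16, Option 2 9, Option 3 18, Option 4 0, Option 5 2. Option 3 and Option 1 advance.
Runoff: Option 3 is ranked above Option 1 on 20 ballots, Option 1 above Option 3 on 25.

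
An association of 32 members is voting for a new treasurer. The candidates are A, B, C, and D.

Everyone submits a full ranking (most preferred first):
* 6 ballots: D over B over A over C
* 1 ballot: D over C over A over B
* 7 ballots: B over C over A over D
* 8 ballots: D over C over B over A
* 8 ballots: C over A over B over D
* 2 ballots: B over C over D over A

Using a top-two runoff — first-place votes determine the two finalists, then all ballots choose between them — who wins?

Round 1 first-place votes: A 0, B 9, C 8, D 15. D and B advance.
Runoff: D is ranked above B on 15 ballots, B above D on 17.

B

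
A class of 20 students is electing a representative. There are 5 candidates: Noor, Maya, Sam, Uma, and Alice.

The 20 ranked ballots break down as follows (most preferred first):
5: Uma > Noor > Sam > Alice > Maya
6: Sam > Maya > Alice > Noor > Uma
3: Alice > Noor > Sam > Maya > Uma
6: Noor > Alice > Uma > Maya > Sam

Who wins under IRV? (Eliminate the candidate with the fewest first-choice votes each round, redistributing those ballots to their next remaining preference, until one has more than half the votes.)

Round 1: Noor 6, Maya 0, Sam 6, Uma 5, Alice 3. Maya eliminated.
Round 2: Noor 6, Sam 6, Uma 5, Alice 3. Alice eliminated.
Round 3: Noor 9, Sam 6, Uma 5. Uma eliminated.
Round 4: Noor 14, Sam 6. Noor has a majority (≥11).

Noor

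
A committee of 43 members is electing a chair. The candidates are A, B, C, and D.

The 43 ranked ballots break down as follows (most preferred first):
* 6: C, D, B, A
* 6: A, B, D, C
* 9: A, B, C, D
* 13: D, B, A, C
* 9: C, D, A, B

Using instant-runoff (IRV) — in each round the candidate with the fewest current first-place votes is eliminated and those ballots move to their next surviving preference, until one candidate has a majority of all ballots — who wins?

Round 1: A 15, B 0, C 15, D 13. B eliminated.
Round 2: A 15, C 15, D 13. D eliminated.
Round 3: A 28, C 15. A has a majority (≥22).

A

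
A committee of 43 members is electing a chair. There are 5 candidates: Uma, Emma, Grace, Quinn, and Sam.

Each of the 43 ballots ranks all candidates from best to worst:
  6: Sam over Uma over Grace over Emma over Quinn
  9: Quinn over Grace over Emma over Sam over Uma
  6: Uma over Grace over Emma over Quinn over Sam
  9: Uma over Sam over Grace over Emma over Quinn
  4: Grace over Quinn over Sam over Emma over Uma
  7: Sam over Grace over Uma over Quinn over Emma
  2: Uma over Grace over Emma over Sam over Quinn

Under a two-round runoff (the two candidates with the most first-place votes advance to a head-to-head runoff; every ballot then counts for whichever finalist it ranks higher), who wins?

Round 1 first-place votes: Uma 17, Emma 0, Grace 4, Quinn 9, Sam 13. Uma and Sam advance.
Runoff: Uma is ranked above Sam on 17 ballots, Sam above Uma on 26.

Sam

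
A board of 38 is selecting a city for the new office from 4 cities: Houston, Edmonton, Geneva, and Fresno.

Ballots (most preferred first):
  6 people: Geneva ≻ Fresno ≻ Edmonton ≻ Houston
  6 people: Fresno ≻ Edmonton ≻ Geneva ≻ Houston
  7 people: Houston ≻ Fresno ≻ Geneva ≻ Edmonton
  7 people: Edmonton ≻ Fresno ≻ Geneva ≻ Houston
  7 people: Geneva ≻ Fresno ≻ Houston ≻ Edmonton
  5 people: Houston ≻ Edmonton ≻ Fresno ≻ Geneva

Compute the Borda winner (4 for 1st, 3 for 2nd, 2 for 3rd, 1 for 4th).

Fresno

Houston: 6×1 + 6×1 + 7×4 + 7×1 + 7×2 + 5×4 = 81
Edmonton: 6×2 + 6×3 + 7×1 + 7×4 + 7×1 + 5×3 = 87
Geneva: 6×4 + 6×2 + 7×2 + 7×2 + 7×4 + 5×1 = 97
Fresno: 6×3 + 6×4 + 7×3 + 7×3 + 7×3 + 5×2 = 115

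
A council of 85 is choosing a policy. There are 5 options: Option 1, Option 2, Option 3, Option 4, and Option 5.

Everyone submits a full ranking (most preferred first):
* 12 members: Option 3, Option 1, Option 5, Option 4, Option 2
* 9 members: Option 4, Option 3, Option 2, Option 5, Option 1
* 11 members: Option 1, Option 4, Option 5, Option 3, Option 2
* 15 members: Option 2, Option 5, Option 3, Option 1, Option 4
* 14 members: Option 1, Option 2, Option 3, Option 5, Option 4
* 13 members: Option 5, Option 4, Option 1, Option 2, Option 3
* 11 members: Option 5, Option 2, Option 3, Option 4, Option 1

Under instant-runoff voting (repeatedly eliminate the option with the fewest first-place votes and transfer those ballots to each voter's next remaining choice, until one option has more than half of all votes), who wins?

Option 5

Round 1: Option 1 25, Option 2 15, Option 3 12, Option 4 9, Option 5 24. Option 4 eliminated.
Round 2: Option 1 25, Option 2 15, Option 3 21, Option 5 24. Option 2 eliminated.
Round 3: Option 1 25, Option 3 21, Option 5 39. Option 3 eliminated.
Round 4: Option 1 37, Option 5 48. Option 5 has a majority (≥43).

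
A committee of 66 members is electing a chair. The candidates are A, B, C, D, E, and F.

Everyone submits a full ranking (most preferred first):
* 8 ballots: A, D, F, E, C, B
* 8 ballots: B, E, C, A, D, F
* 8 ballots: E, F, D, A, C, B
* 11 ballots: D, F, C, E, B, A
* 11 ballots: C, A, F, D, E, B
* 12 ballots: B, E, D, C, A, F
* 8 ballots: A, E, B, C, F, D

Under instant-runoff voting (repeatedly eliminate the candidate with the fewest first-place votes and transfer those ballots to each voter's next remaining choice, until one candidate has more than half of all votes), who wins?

Round 1: A 16, B 20, C 11, D 11, E 8, F 0. F eliminated.
Round 2: A 16, B 20, C 11, D 11, E 8. E eliminated.
Round 3: A 16, B 20, C 11, D 19. C eliminated.
Round 4: A 27, B 20, D 19. D eliminated.
Round 5: A 35, B 31. A has a majority (≥34).

A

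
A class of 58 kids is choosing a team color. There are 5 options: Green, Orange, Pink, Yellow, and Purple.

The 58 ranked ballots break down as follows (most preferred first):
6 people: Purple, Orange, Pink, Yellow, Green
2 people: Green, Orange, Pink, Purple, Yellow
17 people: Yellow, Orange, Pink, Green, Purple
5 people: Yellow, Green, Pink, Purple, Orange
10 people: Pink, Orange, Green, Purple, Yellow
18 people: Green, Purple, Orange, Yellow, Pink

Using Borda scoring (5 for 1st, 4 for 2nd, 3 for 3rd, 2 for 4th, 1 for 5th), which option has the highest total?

Green: 6×1 + 2×5 + 17×2 + 5×4 + 10×3 + 18×5 = 190
Orange: 6×4 + 2×4 + 17×4 + 5×1 + 10×4 + 18×3 = 199
Pink: 6×3 + 2×3 + 17×3 + 5×3 + 10×5 + 18×1 = 158
Yellow: 6×2 + 2×1 + 17×5 + 5×5 + 10×1 + 18×2 = 170
Purple: 6×5 + 2×2 + 17×1 + 5×2 + 10×2 + 18×4 = 153

Orange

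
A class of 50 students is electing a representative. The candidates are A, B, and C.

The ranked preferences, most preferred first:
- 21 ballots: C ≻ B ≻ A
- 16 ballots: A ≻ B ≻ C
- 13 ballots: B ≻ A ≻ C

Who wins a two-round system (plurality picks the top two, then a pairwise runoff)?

A

Round 1 first-place votes: A 16, B 13, C 21. C and A advance.
Runoff: C is ranked above A on 21 ballots, A above C on 29.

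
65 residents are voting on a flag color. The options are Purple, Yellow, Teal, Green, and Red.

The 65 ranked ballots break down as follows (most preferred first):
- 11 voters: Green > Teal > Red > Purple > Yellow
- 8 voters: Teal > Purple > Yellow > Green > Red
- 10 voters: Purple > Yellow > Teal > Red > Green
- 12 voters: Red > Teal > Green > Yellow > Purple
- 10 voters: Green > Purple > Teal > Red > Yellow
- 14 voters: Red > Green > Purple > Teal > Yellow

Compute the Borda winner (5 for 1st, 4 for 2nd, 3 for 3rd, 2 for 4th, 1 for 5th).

Green

Purple: 11×2 + 8×4 + 10×5 + 12×1 + 10×4 + 14×3 = 198
Yellow: 11×1 + 8×3 + 10×4 + 12×2 + 10×1 + 14×1 = 123
Teal: 11×4 + 8×5 + 10×3 + 12×4 + 10×3 + 14×2 = 220
Green: 11×5 + 8×2 + 10×1 + 12×3 + 10×5 + 14×4 = 223
Red: 11×3 + 8×1 + 10×2 + 12×5 + 10×2 + 14×5 = 211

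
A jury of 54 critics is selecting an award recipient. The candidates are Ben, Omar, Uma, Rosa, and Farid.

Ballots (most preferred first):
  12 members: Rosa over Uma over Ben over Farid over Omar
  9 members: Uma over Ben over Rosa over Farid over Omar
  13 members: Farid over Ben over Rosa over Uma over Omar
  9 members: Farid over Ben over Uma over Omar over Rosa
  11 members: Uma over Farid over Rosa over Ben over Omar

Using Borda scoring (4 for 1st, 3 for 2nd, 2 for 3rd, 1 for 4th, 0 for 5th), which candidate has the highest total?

Ben: 12×2 + 9×3 + 13×3 + 9×3 + 11×1 = 128
Omar: 12×0 + 9×0 + 13×0 + 9×1 + 11×0 = 9
Uma: 12×3 + 9×4 + 13×1 + 9×2 + 11×4 = 147
Rosa: 12×4 + 9×2 + 13×2 + 9×0 + 11×2 = 114
Farid: 12×1 + 9×1 + 13×4 + 9×4 + 11×3 = 142

Uma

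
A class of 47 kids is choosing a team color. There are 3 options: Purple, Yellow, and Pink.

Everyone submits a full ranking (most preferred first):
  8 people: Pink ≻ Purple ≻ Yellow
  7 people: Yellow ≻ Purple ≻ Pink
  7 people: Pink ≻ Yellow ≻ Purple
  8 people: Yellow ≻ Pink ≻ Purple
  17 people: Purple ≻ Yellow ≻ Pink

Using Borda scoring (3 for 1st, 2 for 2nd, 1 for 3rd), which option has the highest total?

Yellow

Purple: 8×2 + 7×2 + 7×1 + 8×1 + 17×3 = 96
Yellow: 8×1 + 7×3 + 7×2 + 8×3 + 17×2 = 101
Pink: 8×3 + 7×1 + 7×3 + 8×2 + 17×1 = 85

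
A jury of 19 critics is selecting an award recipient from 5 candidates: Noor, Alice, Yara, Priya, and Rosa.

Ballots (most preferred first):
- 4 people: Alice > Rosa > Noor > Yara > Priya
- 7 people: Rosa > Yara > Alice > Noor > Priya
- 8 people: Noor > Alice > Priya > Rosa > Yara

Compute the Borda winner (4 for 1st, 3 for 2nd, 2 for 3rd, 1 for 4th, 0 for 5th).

Noor: 4×2 + 7×1 + 8×4 = 47
Alice: 4×4 + 7×2 + 8×3 = 54
Yara: 4×1 + 7×3 + 8×0 = 25
Priya: 4×0 + 7×0 + 8×2 = 16
Rosa: 4×3 + 7×4 + 8×1 = 48

Alice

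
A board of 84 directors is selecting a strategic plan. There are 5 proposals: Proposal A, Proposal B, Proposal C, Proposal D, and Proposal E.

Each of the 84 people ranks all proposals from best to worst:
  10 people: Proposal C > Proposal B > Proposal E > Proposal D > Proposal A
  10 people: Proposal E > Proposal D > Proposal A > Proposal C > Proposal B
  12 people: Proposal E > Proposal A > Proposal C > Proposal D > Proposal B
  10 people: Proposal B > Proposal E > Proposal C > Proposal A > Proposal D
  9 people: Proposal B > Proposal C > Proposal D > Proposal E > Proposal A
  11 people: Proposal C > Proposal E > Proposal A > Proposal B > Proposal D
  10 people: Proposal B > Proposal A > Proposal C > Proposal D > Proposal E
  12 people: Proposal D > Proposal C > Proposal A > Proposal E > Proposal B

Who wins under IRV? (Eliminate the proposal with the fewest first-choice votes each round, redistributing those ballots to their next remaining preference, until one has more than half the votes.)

Proposal C

Round 1: Proposal A 0, Proposal B 29, Proposal C 21, Proposal D 12, Proposal E 22. Proposal A eliminated.
Round 2: Proposal B 29, Proposal C 21, Proposal D 12, Proposal E 22. Proposal D eliminated.
Round 3: Proposal B 29, Proposal C 33, Proposal E 22. Proposal E eliminated.
Round 4: Proposal B 29, Proposal C 55. Proposal C has a majority (≥43).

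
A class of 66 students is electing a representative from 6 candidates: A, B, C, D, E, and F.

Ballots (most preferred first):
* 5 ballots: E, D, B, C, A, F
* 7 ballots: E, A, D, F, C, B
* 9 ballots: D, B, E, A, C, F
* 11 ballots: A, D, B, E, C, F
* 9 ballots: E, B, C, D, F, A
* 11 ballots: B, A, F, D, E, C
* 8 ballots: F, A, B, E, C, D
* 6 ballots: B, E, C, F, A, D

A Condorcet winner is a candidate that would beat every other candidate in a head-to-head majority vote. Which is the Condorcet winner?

B vs A: 40–26
B vs C: 59–7
B vs D: 34–32
B vs E: 45–21
B vs F: 51–15
B beats every other candidate.

B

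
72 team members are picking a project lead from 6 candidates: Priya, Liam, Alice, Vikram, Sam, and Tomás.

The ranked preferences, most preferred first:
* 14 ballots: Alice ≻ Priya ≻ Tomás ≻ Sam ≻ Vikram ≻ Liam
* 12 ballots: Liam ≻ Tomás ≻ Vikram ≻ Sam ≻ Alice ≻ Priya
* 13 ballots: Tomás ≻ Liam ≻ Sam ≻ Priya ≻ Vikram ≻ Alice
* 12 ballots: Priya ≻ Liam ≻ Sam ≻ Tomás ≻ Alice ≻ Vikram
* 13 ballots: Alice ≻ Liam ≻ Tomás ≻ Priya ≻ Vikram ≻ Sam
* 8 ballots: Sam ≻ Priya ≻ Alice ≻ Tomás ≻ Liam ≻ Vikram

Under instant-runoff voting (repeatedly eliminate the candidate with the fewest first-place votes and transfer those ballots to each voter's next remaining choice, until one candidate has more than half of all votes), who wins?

Round 1: Priya 12, Liam 12, Alice 27, Vikram 0, Sam 8, Tomás 13. Vikram eliminated.
Round 2: Priya 12, Liam 12, Alice 27, Sam 8, Tomás 13. Sam eliminated.
Round 3: Priya 20, Liam 12, Alice 27, Tomás 13. Liam eliminated.
Round 4: Priya 20, Alice 27, Tomás 25. Priya eliminated.
Round 5: Alice 35, Tomás 37. Tomás has a majority (≥37).

Tomás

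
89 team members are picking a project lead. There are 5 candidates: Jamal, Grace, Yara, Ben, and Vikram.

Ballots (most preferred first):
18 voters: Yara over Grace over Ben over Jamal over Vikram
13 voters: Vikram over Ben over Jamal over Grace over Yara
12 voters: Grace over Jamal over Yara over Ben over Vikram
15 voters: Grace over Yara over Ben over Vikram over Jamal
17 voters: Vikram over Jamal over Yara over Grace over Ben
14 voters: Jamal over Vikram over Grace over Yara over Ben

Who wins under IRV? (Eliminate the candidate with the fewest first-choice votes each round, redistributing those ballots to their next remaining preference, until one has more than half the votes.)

Grace

Round 1: Jamal 14, Grace 27, Yara 18, Ben 0, Vikram 30. Ben eliminated.
Round 2: Jamal 14, Grace 27, Yara 18, Vikram 30. Jamal eliminated.
Round 3: Grace 27, Yara 18, Vikram 44. Yara eliminated.
Round 4: Grace 45, Vikram 44. Grace has a majority (≥45).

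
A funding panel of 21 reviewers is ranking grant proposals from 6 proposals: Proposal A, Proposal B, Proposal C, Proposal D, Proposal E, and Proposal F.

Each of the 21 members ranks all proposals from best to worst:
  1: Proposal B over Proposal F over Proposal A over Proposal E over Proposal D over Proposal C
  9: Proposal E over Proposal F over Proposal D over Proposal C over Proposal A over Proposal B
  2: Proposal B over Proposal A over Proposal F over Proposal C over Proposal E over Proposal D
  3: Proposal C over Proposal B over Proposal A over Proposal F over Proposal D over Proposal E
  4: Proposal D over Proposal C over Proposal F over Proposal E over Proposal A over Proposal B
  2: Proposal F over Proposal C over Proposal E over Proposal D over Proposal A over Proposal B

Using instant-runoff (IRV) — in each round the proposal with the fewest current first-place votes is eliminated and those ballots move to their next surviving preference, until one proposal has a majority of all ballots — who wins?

Round 1: Proposal A 0, Proposal B 3, Proposal C 3, Proposal D 4, Proposal E 9, Proposal F 2. Proposal A eliminated.
Round 2: Proposal B 3, Proposal C 3, Proposal D 4, Proposal E 9, Proposal F 2. Proposal F eliminated.
Round 3: Proposal B 3, Proposal C 5, Proposal D 4, Proposal E 9. Proposal B eliminated.
Round 4: Proposal C 7, Proposal D 4, Proposal E 10. Proposal D eliminated.
Round 5: Proposal C 11, Proposal E 10. Proposal C has a majority (≥11).

Proposal C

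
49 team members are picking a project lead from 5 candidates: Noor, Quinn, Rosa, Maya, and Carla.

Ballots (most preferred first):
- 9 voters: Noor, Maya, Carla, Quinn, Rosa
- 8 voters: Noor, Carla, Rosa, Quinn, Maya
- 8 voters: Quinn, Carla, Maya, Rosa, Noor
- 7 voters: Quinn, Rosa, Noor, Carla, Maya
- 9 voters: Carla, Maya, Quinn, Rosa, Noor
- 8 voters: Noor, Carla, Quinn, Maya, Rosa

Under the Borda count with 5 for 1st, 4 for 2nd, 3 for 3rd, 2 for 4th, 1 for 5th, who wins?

Carla

Noor: 9×5 + 8×5 + 8×1 + 7×3 + 9×1 + 8×5 = 163
Quinn: 9×2 + 8×2 + 8×5 + 7×5 + 9×3 + 8×3 = 160
Rosa: 9×1 + 8×3 + 8×2 + 7×4 + 9×2 + 8×1 = 103
Maya: 9×4 + 8×1 + 8×3 + 7×1 + 9×4 + 8×2 = 127
Carla: 9×3 + 8×4 + 8×4 + 7×2 + 9×5 + 8×4 = 182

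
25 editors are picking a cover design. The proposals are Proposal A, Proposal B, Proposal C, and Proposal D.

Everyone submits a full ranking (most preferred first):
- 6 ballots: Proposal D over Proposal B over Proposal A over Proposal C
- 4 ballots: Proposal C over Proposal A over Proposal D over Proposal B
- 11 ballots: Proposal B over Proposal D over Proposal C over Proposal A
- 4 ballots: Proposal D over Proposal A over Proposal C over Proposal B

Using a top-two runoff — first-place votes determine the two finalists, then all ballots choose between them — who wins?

Round 1 first-place votes: Proposal A 0, Proposal B 11, Proposal C 4, Proposal D 10. Proposal B and Proposal D advance.
Runoff: Proposal B is ranked above Proposal D on 11 ballots, Proposal D above Proposal B on 14.

Proposal D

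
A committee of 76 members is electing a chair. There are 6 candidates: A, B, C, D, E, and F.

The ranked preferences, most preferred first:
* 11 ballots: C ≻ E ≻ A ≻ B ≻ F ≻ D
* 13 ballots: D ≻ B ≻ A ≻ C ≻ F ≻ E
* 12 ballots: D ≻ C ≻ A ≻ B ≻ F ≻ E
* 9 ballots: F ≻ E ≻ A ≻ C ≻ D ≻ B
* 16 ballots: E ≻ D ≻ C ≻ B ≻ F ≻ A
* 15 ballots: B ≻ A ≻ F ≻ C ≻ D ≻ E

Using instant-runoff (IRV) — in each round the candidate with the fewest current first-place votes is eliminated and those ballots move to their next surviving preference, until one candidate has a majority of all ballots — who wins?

D

Round 1: A 0, B 15, C 11, D 25, E 16, F 9. A eliminated.
Round 2: B 15, C 11, D 25, E 16, F 9. F eliminated.
Round 3: B 15, C 11, D 25, E 25. C eliminated.
Round 4: B 15, D 25, E 36. B eliminated.
Round 5: D 40, E 36. D has a majority (≥39).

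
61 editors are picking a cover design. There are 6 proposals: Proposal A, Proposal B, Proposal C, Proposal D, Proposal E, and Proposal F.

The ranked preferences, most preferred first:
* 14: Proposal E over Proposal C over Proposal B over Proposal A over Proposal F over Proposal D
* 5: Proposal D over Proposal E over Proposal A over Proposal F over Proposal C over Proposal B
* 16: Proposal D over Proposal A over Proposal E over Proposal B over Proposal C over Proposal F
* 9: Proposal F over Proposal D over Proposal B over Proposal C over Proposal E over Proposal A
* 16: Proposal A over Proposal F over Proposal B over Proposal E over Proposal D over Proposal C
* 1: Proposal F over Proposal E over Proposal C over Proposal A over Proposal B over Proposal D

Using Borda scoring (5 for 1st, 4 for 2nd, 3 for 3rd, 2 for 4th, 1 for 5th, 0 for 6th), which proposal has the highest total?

Proposal A: 14×2 + 5×3 + 16×4 + 9×0 + 16×5 + 1×2 = 189
Proposal B: 14×3 + 5×0 + 16×2 + 9×3 + 16×3 + 1×1 = 150
Proposal C: 14×4 + 5×1 + 16×1 + 9×2 + 16×0 + 1×3 = 98
Proposal D: 14×0 + 5×5 + 16×5 + 9×4 + 16×1 + 1×0 = 157
Proposal E: 14×5 + 5×4 + 16×3 + 9×1 + 16×2 + 1×4 = 183
Proposal F: 14×1 + 5×2 + 16×0 + 9×5 + 16×4 + 1×5 = 138

Proposal A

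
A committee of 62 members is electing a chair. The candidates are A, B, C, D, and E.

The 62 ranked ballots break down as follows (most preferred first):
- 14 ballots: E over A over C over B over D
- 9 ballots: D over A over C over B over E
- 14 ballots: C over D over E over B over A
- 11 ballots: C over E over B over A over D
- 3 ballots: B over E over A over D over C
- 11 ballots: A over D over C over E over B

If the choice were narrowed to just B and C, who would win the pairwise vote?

C

B is ranked above C on 3 ballots; C above B on 59.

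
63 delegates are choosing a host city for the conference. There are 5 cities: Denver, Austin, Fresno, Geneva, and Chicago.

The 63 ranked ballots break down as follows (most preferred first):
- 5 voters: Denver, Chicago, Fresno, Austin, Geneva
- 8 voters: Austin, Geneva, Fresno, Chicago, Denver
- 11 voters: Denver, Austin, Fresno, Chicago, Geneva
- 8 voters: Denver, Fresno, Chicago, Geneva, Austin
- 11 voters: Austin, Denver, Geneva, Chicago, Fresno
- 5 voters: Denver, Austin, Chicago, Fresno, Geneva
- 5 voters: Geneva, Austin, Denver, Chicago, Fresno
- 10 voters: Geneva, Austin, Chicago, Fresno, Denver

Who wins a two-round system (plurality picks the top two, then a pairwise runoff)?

Round 1 first-place votes: Denver 29, Austin 19, Fresno 0, Geneva 15, Chicago 0. Denver and Austin advance.
Runoff: Denver is ranked above Austin on 29 ballots, Austin above Denver on 34.

Austin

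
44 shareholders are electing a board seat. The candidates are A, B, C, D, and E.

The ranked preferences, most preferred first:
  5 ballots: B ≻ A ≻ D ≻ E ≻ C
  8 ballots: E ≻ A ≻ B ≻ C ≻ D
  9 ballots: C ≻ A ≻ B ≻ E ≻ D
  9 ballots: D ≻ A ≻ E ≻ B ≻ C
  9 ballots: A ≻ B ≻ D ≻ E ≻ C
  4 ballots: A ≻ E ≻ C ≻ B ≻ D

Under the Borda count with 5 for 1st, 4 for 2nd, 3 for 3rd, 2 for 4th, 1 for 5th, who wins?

A

A: 5×4 + 8×4 + 9×4 + 9×4 + 9×5 + 4×5 = 189
B: 5×5 + 8×3 + 9×3 + 9×2 + 9×4 + 4×2 = 138
C: 5×1 + 8×2 + 9×5 + 9×1 + 9×1 + 4×3 = 96
D: 5×3 + 8×1 + 9×1 + 9×5 + 9×3 + 4×1 = 108
E: 5×2 + 8×5 + 9×2 + 9×3 + 9×2 + 4×4 = 129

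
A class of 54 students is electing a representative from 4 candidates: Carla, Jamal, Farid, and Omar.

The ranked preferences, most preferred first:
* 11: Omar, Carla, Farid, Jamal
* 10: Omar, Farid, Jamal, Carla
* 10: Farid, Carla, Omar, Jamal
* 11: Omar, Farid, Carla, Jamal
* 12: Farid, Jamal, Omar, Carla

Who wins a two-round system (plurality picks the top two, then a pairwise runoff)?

Round 1 first-place votes: Carla 0, Jamal 0, Farid 22, Omar 32. Omar and Farid advance.
Runoff: Omar is ranked above Farid on 32 ballots, Farid above Omar on 22.

Omar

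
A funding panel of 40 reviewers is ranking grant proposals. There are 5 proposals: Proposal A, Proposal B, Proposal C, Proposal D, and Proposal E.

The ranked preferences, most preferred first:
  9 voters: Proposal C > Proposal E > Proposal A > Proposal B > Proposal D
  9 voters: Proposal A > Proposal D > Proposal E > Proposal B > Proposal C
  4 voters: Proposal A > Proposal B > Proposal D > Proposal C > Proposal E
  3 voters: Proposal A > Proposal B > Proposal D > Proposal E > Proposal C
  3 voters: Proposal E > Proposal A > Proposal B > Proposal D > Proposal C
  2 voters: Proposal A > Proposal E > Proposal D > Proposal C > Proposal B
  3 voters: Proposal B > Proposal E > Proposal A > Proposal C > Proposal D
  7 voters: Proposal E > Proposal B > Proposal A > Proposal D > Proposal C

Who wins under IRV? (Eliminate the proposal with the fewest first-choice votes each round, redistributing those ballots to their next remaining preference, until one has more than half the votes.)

Round 1: Proposal A 18, Proposal B 3, Proposal C 9, Proposal D 0, Proposal E 10. Proposal D eliminated.
Round 2: Proposal A 18, Proposal B 3, Proposal C 9, Proposal E 10. Proposal B eliminated.
Round 3: Proposal A 18, Proposal C 9, Proposal E 13. Proposal C eliminated.
Round 4: Proposal A 18, Proposal E 22. Proposal E has a majority (≥21).

Proposal E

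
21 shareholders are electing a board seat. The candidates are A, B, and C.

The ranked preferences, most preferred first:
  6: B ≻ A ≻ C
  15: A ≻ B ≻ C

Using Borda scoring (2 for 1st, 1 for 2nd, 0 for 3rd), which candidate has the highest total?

A

A: 6×1 + 15×2 = 36
B: 6×2 + 15×1 = 27
C: 6×0 + 15×0 = 0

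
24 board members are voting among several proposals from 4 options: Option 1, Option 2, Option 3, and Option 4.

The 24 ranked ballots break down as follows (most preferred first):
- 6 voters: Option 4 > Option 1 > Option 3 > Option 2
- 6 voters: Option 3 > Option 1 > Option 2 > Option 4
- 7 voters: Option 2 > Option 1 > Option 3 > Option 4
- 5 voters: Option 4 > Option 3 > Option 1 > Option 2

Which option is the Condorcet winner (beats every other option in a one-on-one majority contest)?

Option 1

Option 1 vs Option 2: 17–7
Option 1 vs Option 3: 13–11
Option 1 vs Option 4: 13–11
Option 1 beats every other option.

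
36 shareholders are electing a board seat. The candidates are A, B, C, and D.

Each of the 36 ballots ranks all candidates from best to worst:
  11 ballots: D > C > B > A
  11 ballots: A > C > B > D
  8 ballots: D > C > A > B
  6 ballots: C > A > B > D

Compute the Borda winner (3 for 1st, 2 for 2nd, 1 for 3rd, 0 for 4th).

C

A: 11×0 + 11×3 + 8×1 + 6×2 = 53
B: 11×1 + 11×1 + 8×0 + 6×1 = 28
C: 11×2 + 11×2 + 8×2 + 6×3 = 78
D: 11×3 + 11×0 + 8×3 + 6×0 = 57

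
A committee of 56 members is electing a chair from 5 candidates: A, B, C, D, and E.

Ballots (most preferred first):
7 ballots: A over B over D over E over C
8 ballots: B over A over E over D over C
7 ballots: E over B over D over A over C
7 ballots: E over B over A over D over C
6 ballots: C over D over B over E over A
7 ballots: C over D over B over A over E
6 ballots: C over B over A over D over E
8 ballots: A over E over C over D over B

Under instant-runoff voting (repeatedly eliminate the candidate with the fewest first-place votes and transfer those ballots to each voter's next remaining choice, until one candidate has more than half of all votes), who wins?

Round 1: A 15, B 8, C 19, D 0, E 14. D eliminated.
Round 2: A 15, B 8, C 19, E 14. B eliminated.
Round 3: A 23, C 19, E 14. E eliminated.
Round 4: A 37, C 19. A has a majority (≥29).

A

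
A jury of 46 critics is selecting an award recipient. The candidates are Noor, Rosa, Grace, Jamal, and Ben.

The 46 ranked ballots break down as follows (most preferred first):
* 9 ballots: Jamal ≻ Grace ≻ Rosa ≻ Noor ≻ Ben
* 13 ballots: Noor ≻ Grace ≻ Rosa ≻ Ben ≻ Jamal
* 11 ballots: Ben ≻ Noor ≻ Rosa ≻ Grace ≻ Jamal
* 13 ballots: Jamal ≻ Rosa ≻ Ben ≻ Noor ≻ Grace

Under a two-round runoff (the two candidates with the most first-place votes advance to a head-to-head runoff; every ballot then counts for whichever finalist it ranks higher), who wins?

Noor

Round 1 first-place votes: Noor 13, Rosa 0, Grace 0, Jamal 22, Ben 11. Jamal and Noor advance.
Runoff: Jamal is ranked above Noor on 22 ballots, Noor above Jamal on 24.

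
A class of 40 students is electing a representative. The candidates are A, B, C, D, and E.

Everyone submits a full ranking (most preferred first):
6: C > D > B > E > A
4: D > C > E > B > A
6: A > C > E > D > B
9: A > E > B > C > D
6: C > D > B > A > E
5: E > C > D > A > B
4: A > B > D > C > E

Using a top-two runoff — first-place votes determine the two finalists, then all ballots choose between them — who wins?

C

Round 1 first-place votes: A 19, B 0, C 12, D 4, E 5. A and C advance.
Runoff: A is ranked above C on 19 ballots, C above A on 21.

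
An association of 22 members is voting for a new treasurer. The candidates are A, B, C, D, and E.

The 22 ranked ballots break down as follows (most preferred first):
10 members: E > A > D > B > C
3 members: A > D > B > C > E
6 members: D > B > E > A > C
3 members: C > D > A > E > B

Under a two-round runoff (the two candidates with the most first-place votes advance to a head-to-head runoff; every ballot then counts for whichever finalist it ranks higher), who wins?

Round 1 first-place votes: A 3, B 0, C 3, D 6, E 10. E and D advance.
Runoff: E is ranked above D on 10 ballots, D above E on 12.

D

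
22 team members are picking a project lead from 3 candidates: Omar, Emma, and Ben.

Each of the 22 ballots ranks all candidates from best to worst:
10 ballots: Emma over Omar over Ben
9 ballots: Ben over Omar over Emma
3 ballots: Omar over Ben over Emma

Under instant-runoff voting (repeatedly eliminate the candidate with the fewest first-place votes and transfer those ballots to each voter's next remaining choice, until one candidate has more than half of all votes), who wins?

Round 1: Omar 3, Emma 10, Ben 9. Omar eliminated.
Round 2: Emma 10, Ben 12. Ben has a majority (≥12).

Ben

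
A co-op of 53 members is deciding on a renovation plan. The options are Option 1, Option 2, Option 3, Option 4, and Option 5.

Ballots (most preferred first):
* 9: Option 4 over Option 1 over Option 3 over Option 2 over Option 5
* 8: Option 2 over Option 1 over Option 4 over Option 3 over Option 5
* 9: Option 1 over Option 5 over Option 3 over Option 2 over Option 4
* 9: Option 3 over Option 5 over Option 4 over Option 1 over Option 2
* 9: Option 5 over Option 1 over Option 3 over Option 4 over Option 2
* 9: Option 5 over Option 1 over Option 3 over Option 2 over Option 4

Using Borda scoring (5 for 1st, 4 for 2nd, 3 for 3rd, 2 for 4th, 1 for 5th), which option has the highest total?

Option 1

Option 1: 9×4 + 8×4 + 9×5 + 9×2 + 9×4 + 9×4 = 203
Option 2: 9×2 + 8×5 + 9×2 + 9×1 + 9×1 + 9×2 = 112
Option 3: 9×3 + 8×2 + 9×3 + 9×5 + 9×3 + 9×3 = 169
Option 4: 9×5 + 8×3 + 9×1 + 9×3 + 9×2 + 9×1 = 132
Option 5: 9×1 + 8×1 + 9×4 + 9×4 + 9×5 + 9×5 = 179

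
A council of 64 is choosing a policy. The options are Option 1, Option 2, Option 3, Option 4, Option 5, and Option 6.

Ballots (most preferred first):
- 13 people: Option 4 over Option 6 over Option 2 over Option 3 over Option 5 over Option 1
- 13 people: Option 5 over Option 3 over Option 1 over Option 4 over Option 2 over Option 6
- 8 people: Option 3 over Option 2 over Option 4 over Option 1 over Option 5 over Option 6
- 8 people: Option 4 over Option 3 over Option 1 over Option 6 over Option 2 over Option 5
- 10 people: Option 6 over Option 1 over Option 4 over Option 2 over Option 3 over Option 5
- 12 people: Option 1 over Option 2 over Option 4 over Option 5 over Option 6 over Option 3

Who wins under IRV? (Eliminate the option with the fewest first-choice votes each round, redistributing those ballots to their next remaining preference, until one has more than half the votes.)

Round 1: Option 1 12, Option 2 0, Option 3 8, Option 4 21, Option 5 13, Option 6 10. Option 2 eliminated.
Round 2: Option 1 12, Option 3 8, Option 4 21, Option 5 13, Option 6 10. Option 3 eliminated.
Round 3: Option 1 12, Option 4 29, Option 5 13, Option 6 10. Option 6 eliminated.
Round 4: Option 1 22, Option 4 29, Option 5 13. Option 5 eliminated.
Round 5: Option 1 35, Option 4 29. Option 1 has a majority (≥33).

Option 1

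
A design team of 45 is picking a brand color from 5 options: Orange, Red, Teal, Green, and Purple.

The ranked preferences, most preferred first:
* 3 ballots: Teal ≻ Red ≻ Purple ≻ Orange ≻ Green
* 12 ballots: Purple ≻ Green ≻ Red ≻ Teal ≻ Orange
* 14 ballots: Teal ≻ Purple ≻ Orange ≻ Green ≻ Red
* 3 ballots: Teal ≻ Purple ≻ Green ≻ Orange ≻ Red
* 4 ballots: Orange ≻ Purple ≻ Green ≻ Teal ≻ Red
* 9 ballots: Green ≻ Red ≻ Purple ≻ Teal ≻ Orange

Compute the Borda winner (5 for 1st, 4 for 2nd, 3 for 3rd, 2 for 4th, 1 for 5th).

Purple

Orange: 3×2 + 12×1 + 14×3 + 3×2 + 4×5 + 9×1 = 95
Red: 3×4 + 12×3 + 14×1 + 3×1 + 4×1 + 9×4 = 105
Teal: 3×5 + 12×2 + 14×5 + 3×5 + 4×2 + 9×2 = 150
Green: 3×1 + 12×4 + 14×2 + 3×3 + 4×3 + 9×5 = 145
Purple: 3×3 + 12×5 + 14×4 + 3×4 + 4×4 + 9×3 = 180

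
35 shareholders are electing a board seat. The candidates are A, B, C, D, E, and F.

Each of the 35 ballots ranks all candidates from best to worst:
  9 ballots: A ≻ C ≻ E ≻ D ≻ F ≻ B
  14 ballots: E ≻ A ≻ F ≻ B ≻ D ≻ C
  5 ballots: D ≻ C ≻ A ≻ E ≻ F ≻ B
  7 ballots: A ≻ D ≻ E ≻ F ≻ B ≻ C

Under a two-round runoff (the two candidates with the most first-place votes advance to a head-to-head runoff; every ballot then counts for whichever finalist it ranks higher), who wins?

A

Round 1 first-place votes: A 16, B 0, C 0, D 5, E 14, F 0. A and E advance.
Runoff: A is ranked above E on 21 ballots, E above A on 14.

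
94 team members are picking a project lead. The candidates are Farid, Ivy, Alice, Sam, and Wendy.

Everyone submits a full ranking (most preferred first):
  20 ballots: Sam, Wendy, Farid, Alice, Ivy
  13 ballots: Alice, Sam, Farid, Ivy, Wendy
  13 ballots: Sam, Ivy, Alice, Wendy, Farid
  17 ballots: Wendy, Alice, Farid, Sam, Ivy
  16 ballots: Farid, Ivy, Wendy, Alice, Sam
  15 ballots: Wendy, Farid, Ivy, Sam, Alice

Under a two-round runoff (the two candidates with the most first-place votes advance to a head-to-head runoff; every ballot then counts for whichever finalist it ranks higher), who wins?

Wendy

Round 1 first-place votes: Farid 16, Ivy 0, Alice 13, Sam 33, Wendy 32. Sam and Wendy advance.
Runoff: Sam is ranked above Wendy on 46 ballots, Wendy above Sam on 48.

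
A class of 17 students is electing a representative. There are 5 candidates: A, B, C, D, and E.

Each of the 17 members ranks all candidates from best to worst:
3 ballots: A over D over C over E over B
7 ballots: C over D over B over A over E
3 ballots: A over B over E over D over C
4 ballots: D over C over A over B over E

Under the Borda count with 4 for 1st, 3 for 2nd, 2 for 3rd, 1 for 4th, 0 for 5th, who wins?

D

A: 3×4 + 7×1 + 3×4 + 4×2 = 39
B: 3×0 + 7×2 + 3×3 + 4×1 = 27
C: 3×2 + 7×4 + 3×0 + 4×3 = 46
D: 3×3 + 7×3 + 3×1 + 4×4 = 49
E: 3×1 + 7×0 + 3×2 + 4×0 = 9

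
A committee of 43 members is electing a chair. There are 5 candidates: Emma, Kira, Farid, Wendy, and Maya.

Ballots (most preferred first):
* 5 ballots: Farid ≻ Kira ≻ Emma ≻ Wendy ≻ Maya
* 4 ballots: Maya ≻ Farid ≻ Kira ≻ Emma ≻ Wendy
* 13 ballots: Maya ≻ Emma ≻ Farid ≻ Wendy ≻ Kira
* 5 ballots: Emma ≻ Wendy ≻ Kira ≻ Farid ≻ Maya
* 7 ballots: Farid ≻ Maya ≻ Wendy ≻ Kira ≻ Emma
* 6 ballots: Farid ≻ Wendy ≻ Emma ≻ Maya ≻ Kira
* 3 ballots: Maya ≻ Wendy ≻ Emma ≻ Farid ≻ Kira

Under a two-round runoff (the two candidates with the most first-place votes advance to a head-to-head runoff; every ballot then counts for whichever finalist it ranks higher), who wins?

Farid

Round 1 first-place votes: Emma 5, Kira 0, Farid 18, Wendy 0, Maya 20. Maya and Farid advance.
Runoff: Maya is ranked above Farid on 20 ballots, Farid above Maya on 23.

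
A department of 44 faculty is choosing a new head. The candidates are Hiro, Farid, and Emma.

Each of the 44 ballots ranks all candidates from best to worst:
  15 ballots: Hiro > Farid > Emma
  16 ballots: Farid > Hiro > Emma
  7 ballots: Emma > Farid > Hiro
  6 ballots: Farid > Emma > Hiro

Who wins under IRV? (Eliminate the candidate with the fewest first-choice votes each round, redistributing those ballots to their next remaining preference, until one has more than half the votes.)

Farid

Round 1: Hiro 15, Farid 22, Emma 7. Emma eliminated.
Round 2: Hiro 15, Farid 29. Farid has a majority (≥23).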